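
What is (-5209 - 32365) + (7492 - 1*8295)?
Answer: -38377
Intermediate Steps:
(-5209 - 32365) + (7492 - 1*8295) = -37574 + (7492 - 8295) = -37574 - 803 = -38377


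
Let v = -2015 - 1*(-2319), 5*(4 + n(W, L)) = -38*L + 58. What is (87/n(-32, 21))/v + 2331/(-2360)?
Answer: -13489521/13631360 ≈ -0.98959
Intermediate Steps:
n(W, L) = 38/5 - 38*L/5 (n(W, L) = -4 + (-38*L + 58)/5 = -4 + (58 - 38*L)/5 = -4 + (58/5 - 38*L/5) = 38/5 - 38*L/5)
v = 304 (v = -2015 + 2319 = 304)
(87/n(-32, 21))/v + 2331/(-2360) = (87/(38/5 - 38/5*21))/304 + 2331/(-2360) = (87/(38/5 - 798/5))*(1/304) + 2331*(-1/2360) = (87/(-152))*(1/304) - 2331/2360 = (87*(-1/152))*(1/304) - 2331/2360 = -87/152*1/304 - 2331/2360 = -87/46208 - 2331/2360 = -13489521/13631360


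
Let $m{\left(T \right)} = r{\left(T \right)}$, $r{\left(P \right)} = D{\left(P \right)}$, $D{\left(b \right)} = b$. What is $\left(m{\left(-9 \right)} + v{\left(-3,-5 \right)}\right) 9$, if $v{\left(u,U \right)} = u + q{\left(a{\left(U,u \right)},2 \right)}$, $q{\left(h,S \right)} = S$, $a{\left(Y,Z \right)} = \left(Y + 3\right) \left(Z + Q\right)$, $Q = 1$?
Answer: $-90$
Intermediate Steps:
$a{\left(Y,Z \right)} = \left(1 + Z\right) \left(3 + Y\right)$ ($a{\left(Y,Z \right)} = \left(Y + 3\right) \left(Z + 1\right) = \left(3 + Y\right) \left(1 + Z\right) = \left(1 + Z\right) \left(3 + Y\right)$)
$r{\left(P \right)} = P$
$v{\left(u,U \right)} = 2 + u$ ($v{\left(u,U \right)} = u + 2 = 2 + u$)
$m{\left(T \right)} = T$
$\left(m{\left(-9 \right)} + v{\left(-3,-5 \right)}\right) 9 = \left(-9 + \left(2 - 3\right)\right) 9 = \left(-9 - 1\right) 9 = \left(-10\right) 9 = -90$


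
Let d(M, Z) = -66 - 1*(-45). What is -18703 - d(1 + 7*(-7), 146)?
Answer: -18682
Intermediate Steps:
d(M, Z) = -21 (d(M, Z) = -66 + 45 = -21)
-18703 - d(1 + 7*(-7), 146) = -18703 - 1*(-21) = -18703 + 21 = -18682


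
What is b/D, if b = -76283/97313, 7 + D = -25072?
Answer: 76283/2440512727 ≈ 3.1257e-5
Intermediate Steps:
D = -25079 (D = -7 - 25072 = -25079)
b = -76283/97313 (b = -76283*1/97313 = -76283/97313 ≈ -0.78389)
b/D = -76283/97313/(-25079) = -76283/97313*(-1/25079) = 76283/2440512727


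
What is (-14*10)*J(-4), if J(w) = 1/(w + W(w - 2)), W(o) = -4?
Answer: 35/2 ≈ 17.500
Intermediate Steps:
J(w) = 1/(-4 + w) (J(w) = 1/(w - 4) = 1/(-4 + w))
(-14*10)*J(-4) = (-14*10)/(-4 - 4) = -140/(-8) = -140*(-⅛) = 35/2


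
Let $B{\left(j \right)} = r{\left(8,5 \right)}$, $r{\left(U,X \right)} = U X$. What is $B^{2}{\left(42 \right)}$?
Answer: $1600$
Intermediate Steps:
$B{\left(j \right)} = 40$ ($B{\left(j \right)} = 8 \cdot 5 = 40$)
$B^{2}{\left(42 \right)} = 40^{2} = 1600$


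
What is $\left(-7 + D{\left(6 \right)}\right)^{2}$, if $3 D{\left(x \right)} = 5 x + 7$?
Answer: $\frac{256}{9} \approx 28.444$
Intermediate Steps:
$D{\left(x \right)} = \frac{7}{3} + \frac{5 x}{3}$ ($D{\left(x \right)} = \frac{5 x + 7}{3} = \frac{7 + 5 x}{3} = \frac{7}{3} + \frac{5 x}{3}$)
$\left(-7 + D{\left(6 \right)}\right)^{2} = \left(-7 + \left(\frac{7}{3} + \frac{5}{3} \cdot 6\right)\right)^{2} = \left(-7 + \left(\frac{7}{3} + 10\right)\right)^{2} = \left(-7 + \frac{37}{3}\right)^{2} = \left(\frac{16}{3}\right)^{2} = \frac{256}{9}$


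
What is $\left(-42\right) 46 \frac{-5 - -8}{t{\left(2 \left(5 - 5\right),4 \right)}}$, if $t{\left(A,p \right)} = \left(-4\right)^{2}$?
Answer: $- \frac{1449}{4} \approx -362.25$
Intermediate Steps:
$t{\left(A,p \right)} = 16$
$\left(-42\right) 46 \frac{-5 - -8}{t{\left(2 \left(5 - 5\right),4 \right)}} = \left(-42\right) 46 \frac{-5 - -8}{16} = - 1932 \left(-5 + 8\right) \frac{1}{16} = - 1932 \cdot 3 \cdot \frac{1}{16} = \left(-1932\right) \frac{3}{16} = - \frac{1449}{4}$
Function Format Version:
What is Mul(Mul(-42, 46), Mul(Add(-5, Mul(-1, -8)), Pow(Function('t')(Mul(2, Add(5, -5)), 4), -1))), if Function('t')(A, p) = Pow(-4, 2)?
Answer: Rational(-1449, 4) ≈ -362.25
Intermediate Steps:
Function('t')(A, p) = 16
Mul(Mul(-42, 46), Mul(Add(-5, Mul(-1, -8)), Pow(Function('t')(Mul(2, Add(5, -5)), 4), -1))) = Mul(Mul(-42, 46), Mul(Add(-5, Mul(-1, -8)), Pow(16, -1))) = Mul(-1932, Mul(Add(-5, 8), Rational(1, 16))) = Mul(-1932, Mul(3, Rational(1, 16))) = Mul(-1932, Rational(3, 16)) = Rational(-1449, 4)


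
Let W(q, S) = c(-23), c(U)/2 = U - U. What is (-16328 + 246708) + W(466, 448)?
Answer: 230380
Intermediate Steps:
c(U) = 0 (c(U) = 2*(U - U) = 2*0 = 0)
W(q, S) = 0
(-16328 + 246708) + W(466, 448) = (-16328 + 246708) + 0 = 230380 + 0 = 230380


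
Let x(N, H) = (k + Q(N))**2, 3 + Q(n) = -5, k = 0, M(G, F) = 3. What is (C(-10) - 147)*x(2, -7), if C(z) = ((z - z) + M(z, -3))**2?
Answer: -8832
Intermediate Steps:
Q(n) = -8 (Q(n) = -3 - 5 = -8)
C(z) = 9 (C(z) = ((z - z) + 3)**2 = (0 + 3)**2 = 3**2 = 9)
x(N, H) = 64 (x(N, H) = (0 - 8)**2 = (-8)**2 = 64)
(C(-10) - 147)*x(2, -7) = (9 - 147)*64 = -138*64 = -8832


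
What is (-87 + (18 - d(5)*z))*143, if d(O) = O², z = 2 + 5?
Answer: -34892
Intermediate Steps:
z = 7
(-87 + (18 - d(5)*z))*143 = (-87 + (18 - 5²*7))*143 = (-87 + (18 - 25*7))*143 = (-87 + (18 - 1*175))*143 = (-87 + (18 - 175))*143 = (-87 - 157)*143 = -244*143 = -34892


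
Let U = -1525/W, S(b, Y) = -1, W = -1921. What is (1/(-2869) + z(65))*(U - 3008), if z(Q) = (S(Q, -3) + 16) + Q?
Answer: -1325895228517/5511349 ≈ -2.4058e+5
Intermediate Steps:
z(Q) = 15 + Q (z(Q) = (-1 + 16) + Q = 15 + Q)
U = 1525/1921 (U = -1525/(-1921) = -1525*(-1/1921) = 1525/1921 ≈ 0.79386)
(1/(-2869) + z(65))*(U - 3008) = (1/(-2869) + (15 + 65))*(1525/1921 - 3008) = (-1/2869 + 80)*(-5776843/1921) = (229519/2869)*(-5776843/1921) = -1325895228517/5511349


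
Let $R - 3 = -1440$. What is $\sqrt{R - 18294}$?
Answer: $i \sqrt{19731} \approx 140.47 i$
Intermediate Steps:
$R = -1437$ ($R = 3 - 1440 = -1437$)
$\sqrt{R - 18294} = \sqrt{-1437 - 18294} = \sqrt{-19731} = i \sqrt{19731}$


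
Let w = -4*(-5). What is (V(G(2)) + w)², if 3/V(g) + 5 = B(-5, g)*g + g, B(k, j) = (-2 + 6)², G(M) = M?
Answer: 339889/841 ≈ 404.15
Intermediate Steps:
B(k, j) = 16 (B(k, j) = 4² = 16)
w = 20
V(g) = 3/(-5 + 17*g) (V(g) = 3/(-5 + (16*g + g)) = 3/(-5 + 17*g))
(V(G(2)) + w)² = (3/(-5 + 17*2) + 20)² = (3/(-5 + 34) + 20)² = (3/29 + 20)² = (583/29)² = 339889/841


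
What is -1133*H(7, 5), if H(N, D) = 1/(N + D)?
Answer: -1133/12 ≈ -94.417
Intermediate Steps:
H(N, D) = 1/(D + N)
-1133*H(7, 5) = -1133/(5 + 7) = -1133/12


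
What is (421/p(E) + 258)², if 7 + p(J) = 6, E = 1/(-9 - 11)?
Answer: 26569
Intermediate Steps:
E = -1/20 (E = 1/(-20) = -1/20 ≈ -0.050000)
p(J) = -1 (p(J) = -7 + 6 = -1)
(421/p(E) + 258)² = (421/(-1) + 258)² = (421*(-1) + 258)² = (-421 + 258)² = (-163)² = 26569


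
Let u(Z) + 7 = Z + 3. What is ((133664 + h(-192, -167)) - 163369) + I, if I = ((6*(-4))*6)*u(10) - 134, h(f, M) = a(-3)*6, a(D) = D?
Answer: -30721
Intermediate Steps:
u(Z) = -4 + Z (u(Z) = -7 + (Z + 3) = -7 + (3 + Z) = -4 + Z)
h(f, M) = -18 (h(f, M) = -3*6 = -18)
I = -998 (I = ((6*(-4))*6)*(-4 + 10) - 134 = -24*6*6 - 134 = -144*6 - 134 = -864 - 134 = -998)
((133664 + h(-192, -167)) - 163369) + I = ((133664 - 18) - 163369) - 998 = (133646 - 163369) - 998 = -29723 - 998 = -30721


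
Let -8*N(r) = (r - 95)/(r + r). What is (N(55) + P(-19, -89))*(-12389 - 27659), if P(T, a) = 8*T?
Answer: 66940232/11 ≈ 6.0855e+6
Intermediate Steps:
N(r) = -(-95 + r)/(16*r) (N(r) = -(r - 95)/(8*(r + r)) = -(-95 + r)/(8*(2*r)) = -(-95 + r)*1/(2*r)/8 = -(-95 + r)/(16*r))
(N(55) + P(-19, -89))*(-12389 - 27659) = ((1/16)*(95 - 1*55)/55 + 8*(-19))*(-12389 - 27659) = ((1/16)*(1/55)*(95 - 55) - 152)*(-40048) = ((1/16)*(1/55)*40 - 152)*(-40048) = (1/22 - 152)*(-40048) = -3343/22*(-40048) = 66940232/11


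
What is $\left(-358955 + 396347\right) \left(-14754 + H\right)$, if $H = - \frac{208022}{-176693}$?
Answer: $- \frac{97470492936000}{176693} \approx -5.5164 \cdot 10^{8}$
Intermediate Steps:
$H = \frac{208022}{176693}$ ($H = \left(-208022\right) \left(- \frac{1}{176693}\right) = \frac{208022}{176693} \approx 1.1773$)
$\left(-358955 + 396347\right) \left(-14754 + H\right) = \left(-358955 + 396347\right) \left(-14754 + \frac{208022}{176693}\right) = 37392 \left(- \frac{2606720500}{176693}\right) = - \frac{97470492936000}{176693}$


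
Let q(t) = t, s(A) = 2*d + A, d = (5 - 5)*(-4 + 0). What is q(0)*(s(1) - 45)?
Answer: 0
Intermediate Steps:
d = 0 (d = 0*(-4) = 0)
s(A) = A (s(A) = 2*0 + A = 0 + A = A)
q(0)*(s(1) - 45) = 0*(1 - 45) = 0*(-44) = 0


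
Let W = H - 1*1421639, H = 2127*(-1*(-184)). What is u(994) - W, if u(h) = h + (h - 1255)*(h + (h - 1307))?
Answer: 853524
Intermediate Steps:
H = 391368 (H = 2127*184 = 391368)
u(h) = h + (-1307 + 2*h)*(-1255 + h) (u(h) = h + (-1255 + h)*(h + (-1307 + h)) = h + (-1255 + h)*(-1307 + 2*h) = h + (-1307 + 2*h)*(-1255 + h))
W = -1030271 (W = 391368 - 1*1421639 = 391368 - 1421639 = -1030271)
u(994) - W = (1640285 - 3816*994 + 2*994²) - 1*(-1030271) = (1640285 - 3793104 + 2*988036) + 1030271 = (1640285 - 3793104 + 1976072) + 1030271 = -176747 + 1030271 = 853524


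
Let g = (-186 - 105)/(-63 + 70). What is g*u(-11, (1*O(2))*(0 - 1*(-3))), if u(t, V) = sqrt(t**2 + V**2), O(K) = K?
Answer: -291*sqrt(157)/7 ≈ -520.89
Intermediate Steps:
g = -291/7 ≈ -41.571
u(t, V) = sqrt(V**2 + t**2)
g*u(-11, (1*O(2))*(0 - 1*(-3))) = -291*sqrt(((1*2)*(0 - 1*(-3)))**2 + (-11)**2)/7 = -291*sqrt((2*(0 + 3))**2 + 121)/7 = -291*sqrt((2*3)**2 + 121)/7 = -291*sqrt(6**2 + 121)/7 = -291*sqrt(36 + 121)/7 = -291*sqrt(157)/7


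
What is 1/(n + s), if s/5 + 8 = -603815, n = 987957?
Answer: -1/2031158 ≈ -4.9233e-7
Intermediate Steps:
s = -3019115 (s = -40 + 5*(-603815) = -40 - 3019075 = -3019115)
1/(n + s) = 1/(987957 - 3019115) = 1/(-2031158) = -1/2031158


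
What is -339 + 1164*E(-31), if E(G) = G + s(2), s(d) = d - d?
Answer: -36423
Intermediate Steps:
s(d) = 0
E(G) = G (E(G) = G + 0 = G)
-339 + 1164*E(-31) = -339 + 1164*(-31) = -339 - 36084 = -36423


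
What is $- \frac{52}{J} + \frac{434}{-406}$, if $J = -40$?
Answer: $\frac{67}{290} \approx 0.23103$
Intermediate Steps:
$- \frac{52}{J} + \frac{434}{-406} = - \frac{52}{-40} + \frac{434}{-406} = \left(-52\right) \left(- \frac{1}{40}\right) + 434 \left(- \frac{1}{406}\right) = \frac{13}{10} - \frac{31}{29} = \frac{67}{290}$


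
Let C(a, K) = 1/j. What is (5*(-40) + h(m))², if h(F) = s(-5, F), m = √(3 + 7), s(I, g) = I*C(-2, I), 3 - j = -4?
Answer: 1974025/49 ≈ 40286.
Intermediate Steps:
j = 7 (j = 3 - 1*(-4) = 3 + 4 = 7)
C(a, K) = ⅐ (C(a, K) = 1/7 = ⅐)
s(I, g) = I/7 (s(I, g) = I*(⅐) = I/7)
m = √10 ≈ 3.1623
h(F) = -5/7 (h(F) = (⅐)*(-5) = -5/7)
(5*(-40) + h(m))² = (5*(-40) - 5/7)² = (-200 - 5/7)² = (-1405/7)² = 1974025/49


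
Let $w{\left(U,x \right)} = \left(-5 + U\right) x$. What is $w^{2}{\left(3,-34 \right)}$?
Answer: $4624$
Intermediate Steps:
$w{\left(U,x \right)} = x \left(-5 + U\right)$
$w^{2}{\left(3,-34 \right)} = \left(- 34 \left(-5 + 3\right)\right)^{2} = \left(\left(-34\right) \left(-2\right)\right)^{2} = 68^{2} = 4624$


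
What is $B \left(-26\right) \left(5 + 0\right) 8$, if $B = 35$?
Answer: $-36400$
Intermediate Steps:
$B \left(-26\right) \left(5 + 0\right) 8 = 35 \left(-26\right) \left(5 + 0\right) 8 = - 910 \cdot 5 \cdot 8 = \left(-910\right) 40 = -36400$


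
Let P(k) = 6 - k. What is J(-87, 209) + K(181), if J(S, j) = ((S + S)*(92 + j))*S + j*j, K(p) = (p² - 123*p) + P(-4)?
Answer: 4610727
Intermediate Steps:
K(p) = 10 + p² - 123*p (K(p) = (p² - 123*p) + (6 - 1*(-4)) = (p² - 123*p) + (6 + 4) = (p² - 123*p) + 10 = 10 + p² - 123*p)
J(S, j) = j² + 2*S²*(92 + j) (J(S, j) = ((2*S)*(92 + j))*S + j² = (2*S*(92 + j))*S + j² = 2*S²*(92 + j) + j² = j² + 2*S²*(92 + j))
J(-87, 209) + K(181) = (209² + 184*(-87)² + 2*209*(-87)²) + (10 + 181² - 123*181) = (43681 + 184*7569 + 2*209*7569) + (10 + 32761 - 22263) = (43681 + 1392696 + 3163842) + 10508 = 4600219 + 10508 = 4610727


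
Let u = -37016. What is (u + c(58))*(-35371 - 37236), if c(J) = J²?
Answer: 2443370764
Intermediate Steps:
(u + c(58))*(-35371 - 37236) = (-37016 + 58²)*(-35371 - 37236) = (-37016 + 3364)*(-72607) = -33652*(-72607) = 2443370764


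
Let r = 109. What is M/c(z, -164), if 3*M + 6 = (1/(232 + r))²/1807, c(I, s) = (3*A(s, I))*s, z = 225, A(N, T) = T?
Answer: 1260718601/69780774620700 ≈ 1.8067e-5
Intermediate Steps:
c(I, s) = 3*I*s (c(I, s) = (3*I)*s = 3*I*s)
M = -1260718601/630359301 (M = -2 + ((1/(232 + 109))²/1807)/3 = -2 + ((1/341)²*(1/1807))/3 = -2 + ((1/116281)*(1/1807))/3 = -2 + (⅓)*(1/210119767) = -2 + 1/630359301 = -1260718601/630359301 ≈ -2.0000)
M/c(z, -164) = -1260718601/(630359301*(3*225*(-164))) = -1260718601/630359301/(-110700) = -1260718601/630359301*(-1/110700) = 1260718601/69780774620700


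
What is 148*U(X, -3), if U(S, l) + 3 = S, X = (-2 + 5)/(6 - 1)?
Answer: -1776/5 ≈ -355.20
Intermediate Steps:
X = ⅗ (X = 3/5 = 3*(⅕) = ⅗ ≈ 0.60000)
U(S, l) = -3 + S
148*U(X, -3) = 148*(-3 + ⅗) = 148*(-12/5) = -1776/5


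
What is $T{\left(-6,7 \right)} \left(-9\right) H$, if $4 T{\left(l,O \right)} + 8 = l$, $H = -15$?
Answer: $- \frac{945}{2} \approx -472.5$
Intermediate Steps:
$T{\left(l,O \right)} = -2 + \frac{l}{4}$
$T{\left(-6,7 \right)} \left(-9\right) H = \left(-2 + \frac{1}{4} \left(-6\right)\right) \left(-9\right) \left(-15\right) = \left(-2 - \frac{3}{2}\right) \left(-9\right) \left(-15\right) = \left(- \frac{7}{2}\right) \left(-9\right) \left(-15\right) = \frac{63}{2} \left(-15\right) = - \frac{945}{2}$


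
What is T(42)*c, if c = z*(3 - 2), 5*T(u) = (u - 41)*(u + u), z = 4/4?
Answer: 84/5 ≈ 16.800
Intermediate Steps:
z = 1 (z = 4*(¼) = 1)
T(u) = 2*u*(-41 + u)/5 (T(u) = ((u - 41)*(u + u))/5 = ((-41 + u)*(2*u))/5 = (2*u*(-41 + u))/5 = 2*u*(-41 + u)/5)
c = 1 (c = 1*(3 - 2) = 1*1 = 1)
T(42)*c = ((⅖)*42*(-41 + 42))*1 = ((⅖)*42*1)*1 = (84/5)*1 = 84/5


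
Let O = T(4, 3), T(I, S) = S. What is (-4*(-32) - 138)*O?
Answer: -30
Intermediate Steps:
O = 3
(-4*(-32) - 138)*O = (-4*(-32) - 138)*3 = (128 - 138)*3 = -10*3 = -30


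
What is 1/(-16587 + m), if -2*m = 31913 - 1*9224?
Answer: -2/55863 ≈ -3.5802e-5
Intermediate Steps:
m = -22689/2 (m = -(31913 - 1*9224)/2 = -(31913 - 9224)/2 = -1/2*22689 = -22689/2 ≈ -11345.)
1/(-16587 + m) = 1/(-16587 - 22689/2) = 1/(-55863/2) = -2/55863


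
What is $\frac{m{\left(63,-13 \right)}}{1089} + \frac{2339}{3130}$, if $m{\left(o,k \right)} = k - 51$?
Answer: $\frac{2346851}{3408570} \approx 0.68851$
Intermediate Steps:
$m{\left(o,k \right)} = -51 + k$
$\frac{m{\left(63,-13 \right)}}{1089} + \frac{2339}{3130} = \frac{-51 - 13}{1089} + \frac{2339}{3130} = \left(-64\right) \frac{1}{1089} + 2339 \cdot \frac{1}{3130} = - \frac{64}{1089} + \frac{2339}{3130} = \frac{2346851}{3408570}$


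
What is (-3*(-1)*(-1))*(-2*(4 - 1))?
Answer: 18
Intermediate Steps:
(-3*(-1)*(-1))*(-2*(4 - 1)) = (3*(-1))*(-2*3) = -3*(-6) = 18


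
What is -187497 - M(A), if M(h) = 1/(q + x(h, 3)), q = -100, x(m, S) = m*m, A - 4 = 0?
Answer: -15749747/84 ≈ -1.8750e+5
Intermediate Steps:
A = 4 (A = 4 + 0 = 4)
x(m, S) = m²
M(h) = 1/(-100 + h²)
-187497 - M(A) = -187497 - 1/(-100 + 4²) = -187497 - 1/(-100 + 16) = -187497 - 1/(-84) = -187497 - 1*(-1/84) = -187497 + 1/84 = -15749747/84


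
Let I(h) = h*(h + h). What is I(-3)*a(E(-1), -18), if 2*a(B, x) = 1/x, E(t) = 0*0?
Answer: -1/2 ≈ -0.50000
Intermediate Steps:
E(t) = 0
a(B, x) = 1/(2*x)
I(h) = 2*h**2 (I(h) = h*(2*h) = 2*h**2)
I(-3)*a(E(-1), -18) = (2*(-3)**2)*((1/2)/(-18)) = (2*9)*((1/2)*(-1/18)) = 18*(-1/36) = -1/2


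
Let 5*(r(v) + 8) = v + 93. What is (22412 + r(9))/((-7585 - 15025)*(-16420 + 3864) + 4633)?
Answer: 12458/157719885 ≈ 7.8988e-5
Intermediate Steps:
r(v) = 53/5 + v/5 (r(v) = -8 + (v + 93)/5 = -8 + (93 + v)/5 = -8 + (93/5 + v/5) = 53/5 + v/5)
(22412 + r(9))/((-7585 - 15025)*(-16420 + 3864) + 4633) = (22412 + (53/5 + (⅕)*9))/((-7585 - 15025)*(-16420 + 3864) + 4633) = (22412 + (53/5 + 9/5))/(-22610*(-12556) + 4633) = (22412 + 62/5)/(283891160 + 4633) = (112122/5)/283895793 = (112122/5)*(1/283895793) = 12458/157719885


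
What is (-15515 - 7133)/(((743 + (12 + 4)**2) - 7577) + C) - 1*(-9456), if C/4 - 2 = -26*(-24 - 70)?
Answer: 15146644/1603 ≈ 9448.9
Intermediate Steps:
C = 9784 (C = 8 + 4*(-26*(-24 - 70)) = 8 + 4*(-26*(-94)) = 8 + 4*2444 = 8 + 9776 = 9784)
(-15515 - 7133)/(((743 + (12 + 4)**2) - 7577) + C) - 1*(-9456) = (-15515 - 7133)/(((743 + (12 + 4)**2) - 7577) + 9784) - 1*(-9456) = -22648/(((743 + 16**2) - 7577) + 9784) + 9456 = -22648/(((743 + 256) - 7577) + 9784) + 9456 = -22648/((999 - 7577) + 9784) + 9456 = -22648/(-6578 + 9784) + 9456 = -22648/3206 + 9456 = -22648*1/3206 + 9456 = -11324/1603 + 9456 = 15146644/1603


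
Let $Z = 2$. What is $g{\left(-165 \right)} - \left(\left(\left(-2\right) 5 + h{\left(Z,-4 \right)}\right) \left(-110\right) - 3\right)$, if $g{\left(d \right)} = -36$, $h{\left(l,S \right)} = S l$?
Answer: $-2013$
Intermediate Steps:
$g{\left(-165 \right)} - \left(\left(\left(-2\right) 5 + h{\left(Z,-4 \right)}\right) \left(-110\right) - 3\right) = -36 - \left(\left(\left(-2\right) 5 - 8\right) \left(-110\right) - 3\right) = -36 - \left(\left(-10 - 8\right) \left(-110\right) - 3\right) = -36 - \left(\left(-18\right) \left(-110\right) - 3\right) = -36 - \left(1980 - 3\right) = -36 - 1977 = -2013$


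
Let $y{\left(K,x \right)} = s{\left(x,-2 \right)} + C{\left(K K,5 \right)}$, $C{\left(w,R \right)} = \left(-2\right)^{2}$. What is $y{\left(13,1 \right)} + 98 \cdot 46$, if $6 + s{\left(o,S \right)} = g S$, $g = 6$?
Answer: $4494$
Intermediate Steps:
$C{\left(w,R \right)} = 4$
$s{\left(o,S \right)} = -6 + 6 S$
$y{\left(K,x \right)} = -14$ ($y{\left(K,x \right)} = \left(-6 + 6 \left(-2\right)\right) + 4 = \left(-6 - 12\right) + 4 = -18 + 4 = -14$)
$y{\left(13,1 \right)} + 98 \cdot 46 = -14 + 98 \cdot 46 = -14 + 4508 = 4494$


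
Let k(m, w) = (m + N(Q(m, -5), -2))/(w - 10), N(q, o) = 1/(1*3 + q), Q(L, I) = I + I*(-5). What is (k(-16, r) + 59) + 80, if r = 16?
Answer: 18815/138 ≈ 136.34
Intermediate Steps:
Q(L, I) = -4*I (Q(L, I) = I - 5*I = -4*I)
N(q, o) = 1/(3 + q)
k(m, w) = (1/23 + m)/(-10 + w) (k(m, w) = (m + 1/(3 - 4*(-5)))/(w - 10) = (m + 1/(3 + 20))/(-10 + w) = (m + 1/23)/(-10 + w) = (1/23 + m)/(-10 + w))
(k(-16, r) + 59) + 80 = ((1/23 - 16)/(-10 + 16) + 59) + 80 = (-367/23/6 + 59) + 80 = ((⅙)*(-367/23) + 59) + 80 = (-367/138 + 59) + 80 = 7775/138 + 80 = 18815/138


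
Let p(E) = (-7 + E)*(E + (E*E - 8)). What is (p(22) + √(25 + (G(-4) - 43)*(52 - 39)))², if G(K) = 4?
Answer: (7470 + I*√482)² ≈ 5.58e+7 + 3.28e+5*I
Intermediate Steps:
p(E) = (-7 + E)*(-8 + E + E²) (p(E) = (-7 + E)*(E + (E² - 8)) = (-7 + E)*(E + (-8 + E²)) = (-7 + E)*(-8 + E + E²))
(p(22) + √(25 + (G(-4) - 43)*(52 - 39)))² = ((56 + 22³ - 15*22 - 6*22²) + √(25 + (4 - 43)*(52 - 39)))² = ((56 + 10648 - 330 - 6*484) + √(25 - 39*13))² = ((56 + 10648 - 330 - 2904) + √(25 - 507))² = (7470 + √(-482))² = (7470 + I*√482)²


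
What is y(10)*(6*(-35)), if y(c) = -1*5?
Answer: 1050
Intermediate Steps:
y(c) = -5
y(10)*(6*(-35)) = -30*(-35) = -5*(-210) = 1050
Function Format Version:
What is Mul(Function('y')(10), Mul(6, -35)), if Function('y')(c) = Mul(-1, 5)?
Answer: 1050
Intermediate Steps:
Function('y')(c) = -5
Mul(Function('y')(10), Mul(6, -35)) = Mul(-5, Mul(6, -35)) = Mul(-5, -210) = 1050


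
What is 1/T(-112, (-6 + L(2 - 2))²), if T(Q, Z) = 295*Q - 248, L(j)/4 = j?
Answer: -1/33288 ≈ -3.0041e-5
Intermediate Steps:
L(j) = 4*j
T(Q, Z) = -248 + 295*Q
1/T(-112, (-6 + L(2 - 2))²) = 1/(-248 + 295*(-112)) = 1/(-248 - 33040) = 1/(-33288) = -1/33288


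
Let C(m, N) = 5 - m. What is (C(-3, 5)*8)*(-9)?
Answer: -576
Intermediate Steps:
(C(-3, 5)*8)*(-9) = ((5 - 1*(-3))*8)*(-9) = ((5 + 3)*8)*(-9) = (8*8)*(-9) = 64*(-9) = -576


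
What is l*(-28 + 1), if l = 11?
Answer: -297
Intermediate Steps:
l*(-28 + 1) = 11*(-28 + 1) = 11*(-27) = -297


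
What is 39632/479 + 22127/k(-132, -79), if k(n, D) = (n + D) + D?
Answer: 30843/4790 ≈ 6.4390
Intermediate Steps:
k(n, D) = n + 2*D (k(n, D) = (D + n) + D = n + 2*D)
39632/479 + 22127/k(-132, -79) = 39632/479 + 22127/(-132 + 2*(-79)) = 39632*(1/479) + 22127/(-132 - 158) = 39632/479 + 22127/(-290) = 39632/479 + 22127*(-1/290) = 39632/479 - 763/10 = 30843/4790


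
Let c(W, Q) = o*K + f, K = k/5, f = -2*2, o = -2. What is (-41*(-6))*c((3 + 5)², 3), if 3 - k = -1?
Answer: -6888/5 ≈ -1377.6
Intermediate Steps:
k = 4 (k = 3 - 1*(-1) = 3 + 1 = 4)
f = -4
K = ⅘ (K = 4/5 = 4*(⅕) = ⅘ ≈ 0.80000)
c(W, Q) = -28/5 (c(W, Q) = -2*⅘ - 4 = -8/5 - 4 = -28/5)
(-41*(-6))*c((3 + 5)², 3) = -41*(-6)*(-28/5) = 246*(-28/5) = -6888/5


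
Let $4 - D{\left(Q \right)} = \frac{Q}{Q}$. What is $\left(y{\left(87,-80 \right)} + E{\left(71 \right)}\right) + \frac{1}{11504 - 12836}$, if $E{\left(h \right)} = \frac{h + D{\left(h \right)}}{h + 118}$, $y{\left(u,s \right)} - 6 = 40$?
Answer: $\frac{1297643}{27972} \approx 46.391$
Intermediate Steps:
$D{\left(Q \right)} = 3$ ($D{\left(Q \right)} = 4 - \frac{Q}{Q} = 4 - 1 = 3$)
$y{\left(u,s \right)} = 46$ ($y{\left(u,s \right)} = 6 + 40 = 46$)
$E{\left(h \right)} = \frac{3 + h}{118 + h}$ ($E{\left(h \right)} = \frac{h + 3}{h + 118} = \frac{3 + h}{118 + h}$)
$\left(y{\left(87,-80 \right)} + E{\left(71 \right)}\right) + \frac{1}{11504 - 12836} = \left(46 + \frac{3 + 71}{118 + 71}\right) + \frac{1}{11504 - 12836} = \left(46 + \frac{1}{189} \cdot 74\right) + \frac{1}{-1332} = \left(46 + \frac{1}{189} \cdot 74\right) - \frac{1}{1332} = \left(46 + \frac{74}{189}\right) - \frac{1}{1332} = \frac{8768}{189} - \frac{1}{1332} = \frac{1297643}{27972}$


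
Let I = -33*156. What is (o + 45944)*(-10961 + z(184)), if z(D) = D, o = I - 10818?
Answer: -323072906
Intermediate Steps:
I = -5148
o = -15966 (o = -5148 - 10818 = -15966)
(o + 45944)*(-10961 + z(184)) = (-15966 + 45944)*(-10961 + 184) = 29978*(-10777) = -323072906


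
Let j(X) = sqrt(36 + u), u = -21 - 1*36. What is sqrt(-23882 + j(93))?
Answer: sqrt(-23882 + I*sqrt(21)) ≈ 0.015 + 154.54*I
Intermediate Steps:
u = -57 (u = -21 - 36 = -57)
j(X) = I*sqrt(21) (j(X) = sqrt(36 - 57) = sqrt(-21) = I*sqrt(21))
sqrt(-23882 + j(93)) = sqrt(-23882 + I*sqrt(21))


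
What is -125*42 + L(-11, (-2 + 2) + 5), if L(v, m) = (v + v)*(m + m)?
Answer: -5470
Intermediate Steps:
L(v, m) = 4*m*v (L(v, m) = (2*v)*(2*m) = 4*m*v)
-125*42 + L(-11, (-2 + 2) + 5) = -125*42 + 4*((-2 + 2) + 5)*(-11) = -5250 + 4*(0 + 5)*(-11) = -5250 + 4*5*(-11) = -5250 - 220 = -5470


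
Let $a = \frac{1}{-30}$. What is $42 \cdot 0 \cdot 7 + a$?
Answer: $- \frac{1}{30} \approx -0.033333$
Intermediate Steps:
$a = - \frac{1}{30} \approx -0.033333$
$42 \cdot 0 \cdot 7 + a = 42 \cdot 0 \cdot 7 - \frac{1}{30} = 42 \cdot 0 - \frac{1}{30} = 0 - \frac{1}{30} = - \frac{1}{30}$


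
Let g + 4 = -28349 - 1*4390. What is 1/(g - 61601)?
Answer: -1/94344 ≈ -1.0600e-5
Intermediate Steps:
g = -32743 (g = -4 + (-28349 - 1*4390) = -4 + (-28349 - 4390) = -4 - 32739 = -32743)
1/(g - 61601) = 1/(-32743 - 61601) = 1/(-94344) = -1/94344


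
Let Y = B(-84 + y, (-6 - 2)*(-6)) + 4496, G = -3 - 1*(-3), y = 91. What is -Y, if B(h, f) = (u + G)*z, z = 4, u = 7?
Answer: -4524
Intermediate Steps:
G = 0 (G = -3 + 3 = 0)
B(h, f) = 28 (B(h, f) = (7 + 0)*4 = 7*4 = 28)
Y = 4524 (Y = 28 + 4496 = 4524)
-Y = -1*4524 = -4524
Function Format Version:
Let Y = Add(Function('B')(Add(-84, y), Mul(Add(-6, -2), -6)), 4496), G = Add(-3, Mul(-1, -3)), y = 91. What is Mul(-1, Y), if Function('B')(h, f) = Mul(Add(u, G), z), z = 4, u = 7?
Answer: -4524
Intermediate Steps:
G = 0 (G = Add(-3, 3) = 0)
Function('B')(h, f) = 28 (Function('B')(h, f) = Mul(Add(7, 0), 4) = Mul(7, 4) = 28)
Y = 4524 (Y = Add(28, 4496) = 4524)
Mul(-1, Y) = Mul(-1, 4524) = -4524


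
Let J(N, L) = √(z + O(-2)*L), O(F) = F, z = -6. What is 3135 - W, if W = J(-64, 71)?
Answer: 3135 - 2*I*√37 ≈ 3135.0 - 12.166*I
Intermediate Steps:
J(N, L) = √(-6 - 2*L)
W = 2*I*√37 (W = √(-6 - 2*71) = √(-6 - 142) = √(-148) = 2*I*√37 ≈ 12.166*I)
3135 - W = 3135 - 2*I*√37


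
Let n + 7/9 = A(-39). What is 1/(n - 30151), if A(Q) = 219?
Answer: -9/269395 ≈ -3.3408e-5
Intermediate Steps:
n = 1964/9 (n = -7/9 + 219 = 1964/9 ≈ 218.22)
1/(n - 30151) = 1/(1964/9 - 30151) = 1/(-269395/9) = -9/269395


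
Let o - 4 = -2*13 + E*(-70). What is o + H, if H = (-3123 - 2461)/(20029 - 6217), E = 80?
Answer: -19414162/3453 ≈ -5622.4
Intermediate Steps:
o = -5622 (o = 4 + (-2*13 + 80*(-70)) = 4 + (-26 - 5600) = 4 - 5626 = -5622)
H = -1396/3453 (H = -5584/13812 = -5584*1/13812 = -1396/3453 ≈ -0.40429)
o + H = -5622 - 1396/3453 = -19414162/3453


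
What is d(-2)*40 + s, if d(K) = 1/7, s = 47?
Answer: 369/7 ≈ 52.714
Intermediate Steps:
d(K) = ⅐
d(-2)*40 + s = (⅐)*40 + 47 = 40/7 + 47 = 369/7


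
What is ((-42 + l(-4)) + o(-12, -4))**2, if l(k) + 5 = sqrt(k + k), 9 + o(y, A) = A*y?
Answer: 56 - 32*I*sqrt(2) ≈ 56.0 - 45.255*I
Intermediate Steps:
o(y, A) = -9 + A*y
l(k) = -5 + sqrt(2)*sqrt(k) (l(k) = -5 + sqrt(k + k) = -5 + sqrt(2*k) = -5 + sqrt(2)*sqrt(k))
((-42 + l(-4)) + o(-12, -4))**2 = ((-42 + (-5 + sqrt(2)*sqrt(-4))) + (-9 - 4*(-12)))**2 = ((-42 + (-5 + sqrt(2)*(2*I))) + (-9 + 48))**2 = ((-42 + (-5 + 2*I*sqrt(2))) + 39)**2 = ((-47 + 2*I*sqrt(2)) + 39)**2 = (-8 + 2*I*sqrt(2))**2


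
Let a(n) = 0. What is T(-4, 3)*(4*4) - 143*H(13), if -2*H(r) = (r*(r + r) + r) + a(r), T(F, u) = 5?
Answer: 50353/2 ≈ 25177.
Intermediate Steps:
H(r) = -r² - r/2 (H(r) = -((r*(r + r) + r) + 0)/2 = -((r*(2*r) + r) + 0)/2 = -((2*r² + r) + 0)/2 = -((r + 2*r²) + 0)/2 = -(r + 2*r²)/2 = -r² - r/2)
T(-4, 3)*(4*4) - 143*H(13) = 5*(4*4) - (-143)*13*(½ + 13) = 5*16 - (-143)*13*27/2 = 80 - 143*(-351/2) = 80 + 50193/2 = 50353/2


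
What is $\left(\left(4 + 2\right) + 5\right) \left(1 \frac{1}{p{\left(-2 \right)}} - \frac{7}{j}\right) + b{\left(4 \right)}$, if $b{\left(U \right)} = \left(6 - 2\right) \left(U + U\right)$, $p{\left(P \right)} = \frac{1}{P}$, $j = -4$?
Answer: $\frac{117}{4} \approx 29.25$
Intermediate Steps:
$b{\left(U \right)} = 8 U$ ($b{\left(U \right)} = 4 \cdot 2 U = 8 U$)
$\left(\left(4 + 2\right) + 5\right) \left(1 \frac{1}{p{\left(-2 \right)}} - \frac{7}{j}\right) + b{\left(4 \right)} = \left(\left(4 + 2\right) + 5\right) \left(1 \frac{1}{\frac{1}{-2}} - \frac{7}{-4}\right) + 8 \cdot 4 = \left(6 + 5\right) \left(1 \frac{1}{- \frac{1}{2}} - - \frac{7}{4}\right) + 32 = 11 \left(1 \left(-2\right) + \frac{7}{4}\right) + 32 = 11 \left(-2 + \frac{7}{4}\right) + 32 = 11 \left(- \frac{1}{4}\right) + 32 = - \frac{11}{4} + 32 = \frac{117}{4}$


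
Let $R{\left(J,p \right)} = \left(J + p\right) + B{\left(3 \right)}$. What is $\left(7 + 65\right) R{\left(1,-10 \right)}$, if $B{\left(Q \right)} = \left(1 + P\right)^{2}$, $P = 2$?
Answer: $0$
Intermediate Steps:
$B{\left(Q \right)} = 9$ ($B{\left(Q \right)} = \left(1 + 2\right)^{2} = 3^{2} = 9$)
$R{\left(J,p \right)} = 9 + J + p$ ($R{\left(J,p \right)} = \left(J + p\right) + 9 = 9 + J + p$)
$\left(7 + 65\right) R{\left(1,-10 \right)} = \left(7 + 65\right) \left(9 + 1 - 10\right) = 72 \cdot 0 = 0$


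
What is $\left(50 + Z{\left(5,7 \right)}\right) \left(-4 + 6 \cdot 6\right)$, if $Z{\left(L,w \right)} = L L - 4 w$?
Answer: $1504$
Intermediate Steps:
$Z{\left(L,w \right)} = L^{2} - 4 w$
$\left(50 + Z{\left(5,7 \right)}\right) \left(-4 + 6 \cdot 6\right) = \left(50 + \left(5^{2} - 28\right)\right) \left(-4 + 6 \cdot 6\right) = \left(50 + \left(25 - 28\right)\right) \left(-4 + 36\right) = \left(50 - 3\right) 32 = 47 \cdot 32 = 1504$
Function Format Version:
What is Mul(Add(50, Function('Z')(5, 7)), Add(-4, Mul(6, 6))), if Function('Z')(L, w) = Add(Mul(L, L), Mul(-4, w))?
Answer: 1504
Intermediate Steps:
Function('Z')(L, w) = Add(Pow(L, 2), Mul(-4, w))
Mul(Add(50, Function('Z')(5, 7)), Add(-4, Mul(6, 6))) = Mul(Add(50, Add(Pow(5, 2), Mul(-4, 7))), Add(-4, Mul(6, 6))) = Mul(Add(50, Add(25, -28)), Add(-4, 36)) = Mul(Add(50, -3), 32) = Mul(47, 32) = 1504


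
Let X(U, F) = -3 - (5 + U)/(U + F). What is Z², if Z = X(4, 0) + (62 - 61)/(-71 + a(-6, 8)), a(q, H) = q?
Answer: 2627641/94864 ≈ 27.699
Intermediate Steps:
X(U, F) = -3 - (5 + U)/(F + U)
Z = -1621/308 (Z = (-5 - 4*4 - 3*0)/(0 + 4) + (62 - 61)/(-71 - 6) = (-5 - 16 + 0)/4 + 1/(-77) = (¼)*(-21) + 1*(-1/77) = -21/4 - 1/77 = -1621/308 ≈ -5.2630)
Z² = (-1621/308)² = 2627641/94864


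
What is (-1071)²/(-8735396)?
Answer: -1147041/8735396 ≈ -0.13131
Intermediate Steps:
(-1071)²/(-8735396) = 1147041*(-1/8735396) = -1147041/8735396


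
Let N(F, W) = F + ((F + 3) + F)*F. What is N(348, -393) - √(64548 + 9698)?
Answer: 243600 - √74246 ≈ 2.4333e+5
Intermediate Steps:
N(F, W) = F + F*(3 + 2*F) (N(F, W) = F + ((3 + F) + F)*F = F + (3 + 2*F)*F = F + F*(3 + 2*F))
N(348, -393) - √(64548 + 9698) = 2*348*(2 + 348) - √(64548 + 9698) = 2*348*350 - √74246 = 243600 - √74246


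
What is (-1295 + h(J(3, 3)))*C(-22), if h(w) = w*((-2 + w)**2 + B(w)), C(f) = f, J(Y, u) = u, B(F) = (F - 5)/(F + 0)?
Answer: 28468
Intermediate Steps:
B(F) = (-5 + F)/F
h(w) = w*((-2 + w)**2 + (-5 + w)/w)
(-1295 + h(J(3, 3)))*C(-22) = (-1295 + (-5 + 3 + 3*(-2 + 3)**2))*(-22) = (-1295 + (-5 + 3 + 3*1**2))*(-22) = (-1295 + (-5 + 3 + 3*1))*(-22) = (-1295 + (-5 + 3 + 3))*(-22) = (-1295 + 1)*(-22) = -1294*(-22) = 28468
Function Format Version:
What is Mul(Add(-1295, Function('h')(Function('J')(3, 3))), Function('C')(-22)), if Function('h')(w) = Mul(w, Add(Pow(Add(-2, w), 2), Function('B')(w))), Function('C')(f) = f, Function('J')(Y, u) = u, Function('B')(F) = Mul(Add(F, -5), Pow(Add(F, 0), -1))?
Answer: 28468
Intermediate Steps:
Function('B')(F) = Mul(Pow(F, -1), Add(-5, F)) (Function('B')(F) = Mul(Add(-5, F), Pow(F, -1)) = Mul(Pow(F, -1), Add(-5, F)))
Function('h')(w) = Mul(w, Add(Pow(Add(-2, w), 2), Mul(Pow(w, -1), Add(-5, w))))
Mul(Add(-1295, Function('h')(Function('J')(3, 3))), Function('C')(-22)) = Mul(Add(-1295, Add(-5, 3, Mul(3, Pow(Add(-2, 3), 2)))), -22) = Mul(Add(-1295, Add(-5, 3, Mul(3, Pow(1, 2)))), -22) = Mul(Add(-1295, Add(-5, 3, Mul(3, 1))), -22) = Mul(Add(-1295, Add(-5, 3, 3)), -22) = Mul(Add(-1295, 1), -22) = Mul(-1294, -22) = 28468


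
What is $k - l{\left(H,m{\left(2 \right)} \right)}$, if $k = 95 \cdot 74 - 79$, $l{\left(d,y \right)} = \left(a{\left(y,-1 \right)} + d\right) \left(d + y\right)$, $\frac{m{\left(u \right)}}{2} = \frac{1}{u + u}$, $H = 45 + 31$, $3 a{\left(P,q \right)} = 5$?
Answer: $\frac{2019}{2} \approx 1009.5$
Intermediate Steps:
$a{\left(P,q \right)} = \frac{5}{3}$ ($a{\left(P,q \right)} = \frac{1}{3} \cdot 5 = \frac{5}{3}$)
$H = 76$
$m{\left(u \right)} = \frac{1}{u}$ ($m{\left(u \right)} = \frac{2}{u + u} = \frac{2}{2 u} = 2 \frac{1}{2 u} = \frac{1}{u}$)
$l{\left(d,y \right)} = \left(\frac{5}{3} + d\right) \left(d + y\right)$
$k = 6951$ ($k = 7030 - 79 = 6951$)
$k - l{\left(H,m{\left(2 \right)} \right)} = 6951 - \left(76^{2} + \frac{5}{3} \cdot 76 + \frac{5}{3 \cdot 2} + \frac{76}{2}\right) = 6951 - \left(5776 + \frac{380}{3} + \frac{5}{3} \cdot \frac{1}{2} + 76 \cdot \frac{1}{2}\right) = 6951 - \left(5776 + \frac{380}{3} + \frac{5}{6} + 38\right) = 6951 - \frac{11883}{2} = \frac{2019}{2}$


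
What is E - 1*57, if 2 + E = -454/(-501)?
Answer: -29105/501 ≈ -58.094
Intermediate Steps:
E = -548/501 (E = -2 - 454/(-501) = -2 - 454*(-1/501) = -2 + 454/501 = -548/501 ≈ -1.0938)
E - 1*57 = -548/501 - 1*57 = -548/501 - 57 = -29105/501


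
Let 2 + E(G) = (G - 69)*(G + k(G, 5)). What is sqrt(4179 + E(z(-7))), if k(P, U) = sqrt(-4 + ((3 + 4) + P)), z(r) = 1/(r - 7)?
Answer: sqrt(819659 - 967*sqrt(574))/14 ≈ 63.747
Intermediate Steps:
z(r) = 1/(-7 + r)
k(P, U) = sqrt(3 + P) (k(P, U) = sqrt(-4 + (7 + P)) = sqrt(3 + P))
E(G) = -2 + (-69 + G)*(G + sqrt(3 + G)) (E(G) = -2 + (G - 69)*(G + sqrt(3 + G)) = -2 + (-69 + G)*(G + sqrt(3 + G)))
sqrt(4179 + E(z(-7))) = sqrt(4179 + (-2 + (1/(-7 - 7))**2 - 69/(-7 - 7) - 69*sqrt(3 + 1/(-7 - 7)) + sqrt(3 + 1/(-7 - 7))/(-7 - 7))) = sqrt(4179 + (-2 + (1/(-14))**2 - 69/(-14) - 69*sqrt(3 + 1/(-14)) + sqrt(3 + 1/(-14))/(-14))) = sqrt(4179 + (-2 + (-1/14)**2 - 69*(-1/14) - 69*sqrt(3 - 1/14) - sqrt(3 - 1/14)/14)) = sqrt(4179 + (-2 + 1/196 + 69/14 - 69*sqrt(574)/14 - sqrt(574)/196)) = sqrt(4179 + (575/196 - 967*sqrt(574)/196)) = sqrt(819659/196 - 967*sqrt(574)/196)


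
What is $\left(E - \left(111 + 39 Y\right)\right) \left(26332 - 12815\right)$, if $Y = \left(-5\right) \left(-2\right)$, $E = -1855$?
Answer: $-31846052$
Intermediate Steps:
$Y = 10$
$\left(E - \left(111 + 39 Y\right)\right) \left(26332 - 12815\right) = \left(-1855 - 501\right) \left(26332 - 12815\right) = \left(-1855 - 501\right) 13517 = \left(-2356\right) 13517 = -31846052$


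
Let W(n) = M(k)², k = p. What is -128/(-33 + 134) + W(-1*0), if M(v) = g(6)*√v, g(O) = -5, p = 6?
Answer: 15022/101 ≈ 148.73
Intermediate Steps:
k = 6
M(v) = -5*√v
W(n) = 150 (W(n) = (-5*√6)² = 150)
-128/(-33 + 134) + W(-1*0) = -128/(-33 + 134) + 150 = -128/101 + 150 = 15022/101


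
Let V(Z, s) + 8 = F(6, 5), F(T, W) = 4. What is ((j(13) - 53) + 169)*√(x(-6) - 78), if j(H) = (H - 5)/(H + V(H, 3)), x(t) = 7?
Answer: 1052*I*√71/9 ≈ 984.92*I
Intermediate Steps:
V(Z, s) = -4 (V(Z, s) = -8 + 4 = -4)
j(H) = (-5 + H)/(-4 + H) (j(H) = (H - 5)/(H - 4) = (-5 + H)/(-4 + H))
((j(13) - 53) + 169)*√(x(-6) - 78) = (((-5 + 13)/(-4 + 13) - 53) + 169)*√(7 - 78) = ((8/9 - 53) + 169)*√(-71) = (((⅑)*8 - 53) + 169)*(I*√71) = ((8/9 - 53) + 169)*(I*√71) = (-469/9 + 169)*(I*√71) = 1052*(I*√71)/9 = 1052*I*√71/9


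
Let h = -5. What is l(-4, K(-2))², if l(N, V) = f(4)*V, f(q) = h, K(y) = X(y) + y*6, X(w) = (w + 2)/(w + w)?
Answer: 3600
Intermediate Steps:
X(w) = (2 + w)/(2*w) (X(w) = (2 + w)/((2*w)) = (2 + w)*(1/(2*w)) = (2 + w)/(2*w))
K(y) = 6*y + (2 + y)/(2*y) (K(y) = (2 + y)/(2*y) + y*6 = (2 + y)/(2*y) + 6*y = 6*y + (2 + y)/(2*y))
f(q) = -5
l(N, V) = -5*V
l(-4, K(-2))² = (-5*(½ + 1/(-2) + 6*(-2)))² = (-5*(½ - ½ - 12))² = (-5*(-12))² = 60² = 3600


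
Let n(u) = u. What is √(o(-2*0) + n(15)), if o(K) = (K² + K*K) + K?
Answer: √15 ≈ 3.8730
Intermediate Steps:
o(K) = K + 2*K² (o(K) = (K² + K²) + K = 2*K² + K = K + 2*K²)
√(o(-2*0) + n(15)) = √((-2*0)*(1 + 2*(-2*0)) + 15) = √(0*(1 + 2*0) + 15) = √(0*(1 + 0) + 15) = √(0*1 + 15) = √(0 + 15) = √15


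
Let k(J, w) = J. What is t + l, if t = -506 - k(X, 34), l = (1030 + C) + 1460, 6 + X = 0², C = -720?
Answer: 1270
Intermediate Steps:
X = -6 (X = -6 + 0² = -6 + 0 = -6)
l = 1770 (l = (1030 - 720) + 1460 = 310 + 1460 = 1770)
t = -500 (t = -506 - 1*(-6) = -506 + 6 = -500)
t + l = -500 + 1770 = 1270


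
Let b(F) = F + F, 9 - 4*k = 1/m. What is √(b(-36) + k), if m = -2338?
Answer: I*√1525079738/4676 ≈ 8.3516*I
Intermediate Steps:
k = 21043/9352 (k = 9/4 - ¼/(-2338) = 9/4 - ¼*(-1/2338) = 9/4 + 1/9352 = 21043/9352 ≈ 2.2501)
b(F) = 2*F
√(b(-36) + k) = √(2*(-36) + 21043/9352) = √(-72 + 21043/9352) = √(-652301/9352) = I*√1525079738/4676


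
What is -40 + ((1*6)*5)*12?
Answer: 320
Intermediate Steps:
-40 + ((1*6)*5)*12 = -40 + (6*5)*12 = -40 + 30*12 = -40 + 360 = 320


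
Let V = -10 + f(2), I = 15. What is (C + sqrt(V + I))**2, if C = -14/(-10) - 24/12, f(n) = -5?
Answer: 9/25 ≈ 0.36000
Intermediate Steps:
V = -15 (V = -10 - 5 = -15)
C = -3/5 (C = -14*(-1/10) - 24*1/12 = 7/5 - 2 = -3/5 ≈ -0.60000)
(C + sqrt(V + I))**2 = (-3/5 + sqrt(-15 + 15))**2 = (-3/5 + sqrt(0))**2 = (-3/5 + 0)**2 = (-3/5)**2 = 9/25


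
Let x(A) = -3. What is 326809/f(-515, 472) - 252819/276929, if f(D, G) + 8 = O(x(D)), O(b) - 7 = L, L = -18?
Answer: -90507693122/5261651 ≈ -17201.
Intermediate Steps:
O(b) = -11 (O(b) = 7 - 18 = -11)
f(D, G) = -19 (f(D, G) = -8 - 11 = -19)
326809/f(-515, 472) - 252819/276929 = 326809/(-19) - 252819/276929 = 326809*(-1/19) - 252819*1/276929 = -326809/19 - 252819/276929 = -90507693122/5261651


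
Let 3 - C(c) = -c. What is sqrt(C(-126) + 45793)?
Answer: sqrt(45670) ≈ 213.71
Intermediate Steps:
C(c) = 3 + c (C(c) = 3 - (-1)*c = 3 + c)
sqrt(C(-126) + 45793) = sqrt((3 - 126) + 45793) = sqrt(-123 + 45793) = sqrt(45670)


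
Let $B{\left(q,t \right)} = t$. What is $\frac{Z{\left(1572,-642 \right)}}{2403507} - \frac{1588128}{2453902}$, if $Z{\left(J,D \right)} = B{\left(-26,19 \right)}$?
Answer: $- \frac{26880493949}{41535004467} \approx -0.64718$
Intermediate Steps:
$Z{\left(J,D \right)} = 19$
$\frac{Z{\left(1572,-642 \right)}}{2403507} - \frac{1588128}{2453902} = \frac{19}{2403507} - \frac{1588128}{2453902} = 19 \cdot \frac{1}{2403507} - \frac{11184}{17281} = \frac{19}{2403507} - \frac{11184}{17281} = - \frac{26880493949}{41535004467}$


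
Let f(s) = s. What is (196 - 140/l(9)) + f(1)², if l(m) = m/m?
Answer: 57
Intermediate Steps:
l(m) = 1
(196 - 140/l(9)) + f(1)² = (196 - 140/1) + 1² = (196 - 140*1) + 1 = (196 - 140) + 1 = 56 + 1 = 57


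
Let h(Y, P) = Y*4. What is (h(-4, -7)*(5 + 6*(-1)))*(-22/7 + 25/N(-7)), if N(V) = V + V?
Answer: -552/7 ≈ -78.857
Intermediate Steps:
N(V) = 2*V
h(Y, P) = 4*Y
(h(-4, -7)*(5 + 6*(-1)))*(-22/7 + 25/N(-7)) = ((4*(-4))*(5 + 6*(-1)))*(-22/7 + 25/((2*(-7)))) = (-16*(5 - 6))*(-22*1/7 + 25/(-14)) = (-16*(-1))*(-22/7 + 25*(-1/14)) = 16*(-22/7 - 25/14) = 16*(-69/14) = -552/7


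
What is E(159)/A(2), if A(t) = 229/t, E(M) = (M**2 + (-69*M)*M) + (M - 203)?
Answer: -3438304/229 ≈ -15014.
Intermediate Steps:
E(M) = -203 + M - 68*M**2 (E(M) = (M**2 - 69*M**2) + (-203 + M) = -68*M**2 + (-203 + M) = -203 + M - 68*M**2)
E(159)/A(2) = (-203 + 159 - 68*159**2)/((229/2)) = (-203 + 159 - 68*25281)/((229*(1/2))) = (-203 + 159 - 1719108)/(229/2) = -1719152*2/229 = -3438304/229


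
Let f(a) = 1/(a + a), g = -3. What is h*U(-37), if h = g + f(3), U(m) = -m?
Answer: -629/6 ≈ -104.83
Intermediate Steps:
f(a) = 1/(2*a)
h = -17/6 (h = -3 + (½)/3 = -3 + (½)*(⅓) = -3 + ⅙ = -17/6 ≈ -2.8333)
h*U(-37) = -(-17)*(-37)/6 = -17/6*37 = -629/6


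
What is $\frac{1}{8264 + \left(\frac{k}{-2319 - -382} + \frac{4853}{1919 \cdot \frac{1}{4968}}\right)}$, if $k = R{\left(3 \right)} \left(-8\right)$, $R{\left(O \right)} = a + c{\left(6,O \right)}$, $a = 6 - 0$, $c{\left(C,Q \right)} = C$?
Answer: $\frac{3717103}{77418820064} \approx 4.8013 \cdot 10^{-5}$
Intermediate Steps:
$a = 6$ ($a = 6 + 0 = 6$)
$R{\left(O \right)} = 12$ ($R{\left(O \right)} = 6 + 6 = 12$)
$k = -96$ ($k = 12 \left(-8\right) = -96$)
$\frac{1}{8264 + \left(\frac{k}{-2319 - -382} + \frac{4853}{1919 \cdot \frac{1}{4968}}\right)} = \frac{1}{8264 + \left(- \frac{96}{-2319 - -382} + \frac{4853}{1919 \cdot \frac{1}{4968}}\right)} = \frac{1}{8264 + \left(- \frac{96}{-2319 + 382} + \frac{4853}{1919 \cdot \frac{1}{4968}}\right)} = \frac{1}{8264 + \left(- \frac{96}{-1937} + \frac{4853}{\frac{1919}{4968}}\right)} = \frac{1}{8264 + \left(\left(-96\right) \left(- \frac{1}{1937}\right) + 4853 \cdot \frac{4968}{1919}\right)} = \frac{1}{8264 + \left(\frac{96}{1937} + \frac{24109704}{1919}\right)} = \frac{1}{8264 + \frac{46700680872}{3717103}} = \frac{1}{\frac{77418820064}{3717103}} = \frac{3717103}{77418820064}$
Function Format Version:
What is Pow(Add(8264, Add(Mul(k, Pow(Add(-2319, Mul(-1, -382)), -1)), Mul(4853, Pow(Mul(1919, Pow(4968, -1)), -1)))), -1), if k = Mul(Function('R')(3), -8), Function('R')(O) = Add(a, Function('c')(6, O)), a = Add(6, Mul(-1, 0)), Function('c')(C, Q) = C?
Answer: Rational(3717103, 77418820064) ≈ 4.8013e-5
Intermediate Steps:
a = 6 (a = Add(6, 0) = 6)
Function('R')(O) = 12 (Function('R')(O) = Add(6, 6) = 12)
k = -96 (k = Mul(12, -8) = -96)
Pow(Add(8264, Add(Mul(k, Pow(Add(-2319, Mul(-1, -382)), -1)), Mul(4853, Pow(Mul(1919, Pow(4968, -1)), -1)))), -1) = Pow(Add(8264, Add(Mul(-96, Pow(Add(-2319, Mul(-1, -382)), -1)), Mul(4853, Pow(Mul(1919, Pow(4968, -1)), -1)))), -1) = Pow(Add(8264, Add(Mul(-96, Pow(Add(-2319, 382), -1)), Mul(4853, Pow(Mul(1919, Rational(1, 4968)), -1)))), -1) = Pow(Add(8264, Add(Mul(-96, Pow(-1937, -1)), Mul(4853, Pow(Rational(1919, 4968), -1)))), -1) = Pow(Add(8264, Add(Mul(-96, Rational(-1, 1937)), Mul(4853, Rational(4968, 1919)))), -1) = Pow(Add(8264, Add(Rational(96, 1937), Rational(24109704, 1919))), -1) = Pow(Add(8264, Rational(46700680872, 3717103)), -1) = Pow(Rational(77418820064, 3717103), -1) = Rational(3717103, 77418820064)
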